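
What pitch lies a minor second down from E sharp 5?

Two letter names down from E: D.
A minor second spans 1 semitone, so from E#5 the target pitch is D##5.

D double-sharp 5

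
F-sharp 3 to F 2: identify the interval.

Descending from F#3 to F2 is the same interval as ascending F2 to F#3.
F to F is the same letter name, plus an octave: an octave.
The perfect octave is 12 semitones; here we have 13, one semitone wider: augmented.

augmented 8th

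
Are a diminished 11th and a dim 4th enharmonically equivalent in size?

No

16 semitones (diminished eleventh) vs 4 semitones (diminished fourth): not equal.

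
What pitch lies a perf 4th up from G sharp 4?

C sharp 5

The fourth takes the letter from G up to C.
A perfect fourth is 5 semitones; 5 semitones up from G#4 gives C#5.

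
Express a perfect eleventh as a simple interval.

Take out an octave (7 from the number): 11 − 7 = 4.
Quality carries through unchanged, so the simple form is a perfect fourth.

P4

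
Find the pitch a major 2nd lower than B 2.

Two letter names down from B: A.
A major second spans 2 semitones, so from B2 the target pitch is A2.

A 2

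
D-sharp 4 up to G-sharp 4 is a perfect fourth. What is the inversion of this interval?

perfect 5th

Inverted interval numbers add to nine, so a fourth pairs with a fifth (4 + 5 = 9).
And perfect stays perfect under inversion, so we get a perfect fifth.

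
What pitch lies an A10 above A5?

The tenth's letter: A up three letter names plus an octave → C.
An augmented tenth spans 17 semitones, so from A5 the target pitch is C##7.

C##7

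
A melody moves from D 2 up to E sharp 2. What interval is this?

D to E spans two letter names (D-E): a second.
A major second would be 2 semitones; D2 to E#2 is 3, one semitone wider, so the interval is augmented.

A2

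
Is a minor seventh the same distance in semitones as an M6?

No

10 semitones (minor seventh) vs 9 semitones (major sixth): not equal.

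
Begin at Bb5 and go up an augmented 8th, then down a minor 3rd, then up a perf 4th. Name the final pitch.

Up an augmented octave from Bb5: B6 (13 semitones up).
Down a minor third from B6: G#6 (3 semitones down).
A perfect fourth up from G#6 is C#7.

C#7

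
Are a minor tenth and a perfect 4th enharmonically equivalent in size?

No

A minor tenth spans 15 semitones; a perfect fourth spans 5 semitones. They differ by 10.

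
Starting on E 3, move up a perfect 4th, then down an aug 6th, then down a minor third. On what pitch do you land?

Up a perfect fourth from E3: A3 (5 semitones up).
An augmented sixth down from A3 is Cb3.
A minor third down from Cb3 is Ab2.

A flat 2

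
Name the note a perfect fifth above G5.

The fifth takes the letter from G up to D.
Moving 7 semitones up from G5 (the size of a perfect fifth) reaches D6.

D6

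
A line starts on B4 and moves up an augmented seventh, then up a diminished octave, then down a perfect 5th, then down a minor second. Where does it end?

An augmented seventh up from B4 is A##5.
Up a diminished octave from A##5: A#6 (11 semitones up).
A perfect fifth down from A#6 is D#6.
D#6 down a minor second → C##6 (1 semitone).

C##6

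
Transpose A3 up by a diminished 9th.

Bbb4

The ninth's letter: A up two letter names plus an octave → B.
A diminished ninth spans 12 semitones, so from A3 the target pitch is Bbb4.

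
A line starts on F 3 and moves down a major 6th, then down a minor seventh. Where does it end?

F3 down a major sixth → Ab2 (9 semitones).
Ab2 down a minor seventh → Bb1 (10 semitones).

B flat 1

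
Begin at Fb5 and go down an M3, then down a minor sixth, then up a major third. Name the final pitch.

Down a major third from Fb5: Dbb5 (4 semitones down).
A minor sixth down from Dbb5 is Fb4.
Up a major third from Fb4: Ab4 (4 semitones up).

Ab4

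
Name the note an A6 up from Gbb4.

The sixth takes the letter from G up to E.
An augmented sixth spans 10 semitones, so from Gbb4 the target pitch is Eb5.

Eb5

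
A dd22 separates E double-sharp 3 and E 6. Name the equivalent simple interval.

dd8

Each octave removed subtracts seven from the number: 22 − 14 = 8.
Quality carries through unchanged, so the simple form is a doubly diminished octave.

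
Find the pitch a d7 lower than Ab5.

Seven letter names down from A: B.
Moving 9 semitones down from Ab5 (the size of a diminished seventh) reaches B4.

B4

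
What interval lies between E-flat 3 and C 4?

M6

E to C spans six letter names (E-F-G-A-B-C) — that makes it a sixth of some quality.
The major sixth spans 9 semitones, and Eb3 to C4 is exactly 9 semitones — so this is a major sixth.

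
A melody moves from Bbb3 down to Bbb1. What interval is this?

P15

Descending from Bbb3 to Bbb1 is the same interval as ascending Bbb1 to Bbb3.
B to B is the same letter name, plus 2 octaves: a fifteenth.
Counting semitones, Bbb1→Bbb3 is 24, which is the perfect fifteenth.
(Equivalently, a compound perfect octave: a perfect octave plus an octave.)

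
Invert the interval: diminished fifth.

Interval numbers invert to sum to nine: 5 + 4 = 9, so a fifth inverts to a fourth.
Quality inverts too: diminished becomes augmented. That makes the inversion an augmented fourth.

augmented 4th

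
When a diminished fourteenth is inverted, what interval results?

augmented 2nd

First reduce the compound diminished fourteenth to its simple form, a diminished seventh.
The rule of nine gives the new number: 9 − 7 = 2, so a seventh becomes a second.
Quality inverts too: diminished becomes augmented. That makes the inversion an augmented second.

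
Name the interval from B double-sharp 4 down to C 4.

doubly augmented 7th

Descending from B##4 to C4 is the same interval as ascending C4 to B##4.
C to B spans seven letter names (C-D-E-F-G-A-B): a seventh.
A major seventh would be 11 semitones; C4 to B##4 is 13, two semitones wider, so the interval is doubly augmented.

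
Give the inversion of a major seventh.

minor 2nd

Interval numbers invert to sum to nine: 7 + 2 = 9, so a seventh inverts to a second.
The quality also flips — major becomes minor — giving a minor second.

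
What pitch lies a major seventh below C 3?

D-flat 2

Counting seven letter names down from C lands on D.
A major seventh is 11 semitones; 11 semitones down from C3 gives Db2.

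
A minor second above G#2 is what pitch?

A2

Counting two letter names up from G lands on A.
Moving 1 semitone up from G#2 (the size of a minor second) reaches A2.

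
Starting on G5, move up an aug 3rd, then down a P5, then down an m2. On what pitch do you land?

G5 up an augmented third → B#5 (5 semitones).
B#5 down a perfect fifth → E#5 (7 semitones).
A minor second down from E#5 is D##5.

D##5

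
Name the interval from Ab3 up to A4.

A to A is the same letter name, plus an octave — that makes it an octave of some quality.
The perfect octave is 12 semitones; here we have 13, one semitone wider: augmented.

A8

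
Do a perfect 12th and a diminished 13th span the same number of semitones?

Yes

A perfect twelfth = 19 semitones = a diminished thirteenth; enharmonically equal.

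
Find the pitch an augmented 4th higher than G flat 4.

C 5

Counting four letter names up from G lands on C.
Moving 6 semitones up from Gb4 (the size of an augmented fourth) reaches C5.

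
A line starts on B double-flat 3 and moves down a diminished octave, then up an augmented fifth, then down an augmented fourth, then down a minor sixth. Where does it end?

Bbb3 down a diminished octave → Bb2 (11 semitones).
Up an augmented fifth from Bb2: F#3 (8 semitones up).
An augmented fourth down from F#3 is C3.
C3 down a minor sixth → E2 (8 semitones).

E 2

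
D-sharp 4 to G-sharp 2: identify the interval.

Descending from D#4 to G#2 is the same interval as ascending G#2 to D#4.
G to D spans five letter names (G-A-B-C-D), plus an octave: a twelfth.
G#2 to D#4 is 19 semitones, matching the perfect twelfth exactly, so the quality is perfect.
(Equivalently, a compound perfect fifth: a perfect fifth plus an octave.)

perfect 12th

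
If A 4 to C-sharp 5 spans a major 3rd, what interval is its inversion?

The rule of nine gives the new number: 9 − 3 = 6, so a third becomes a sixth.
Quality inverts too: major becomes minor. That makes the inversion a minor sixth.

minor sixth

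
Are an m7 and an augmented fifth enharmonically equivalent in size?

10 semitones (minor seventh) vs 8 semitones (augmented fifth): not equal.

No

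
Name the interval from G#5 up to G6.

diminished octave

G to G is the same letter name, plus an octave: an octave.
G#5 to G6 spans 11 semitones — one semitone narrower than the perfect octave (12) — giving a diminished octave.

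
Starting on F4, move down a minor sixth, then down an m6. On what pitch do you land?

A minor sixth down from F4 is A3.
A3 down a minor sixth → C#3 (8 semitones).

C#3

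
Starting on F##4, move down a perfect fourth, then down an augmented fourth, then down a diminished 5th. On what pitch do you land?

C##3

Down a perfect fourth from F##4: C##4 (5 semitones down).
C##4 down an augmented fourth → G#3 (6 semitones).
A diminished fifth down from G#3 is C##3.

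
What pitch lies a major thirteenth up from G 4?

The thirteenth's letter: G up six letter names plus an octave → E.
Moving 21 semitones up from G4 (the size of a major thirteenth) reaches E6.

E 6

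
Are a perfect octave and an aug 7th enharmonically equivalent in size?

Yes

A perfect octave spans 12 semitones, and an augmented seventh also spans 12 semitones — they're enharmonic.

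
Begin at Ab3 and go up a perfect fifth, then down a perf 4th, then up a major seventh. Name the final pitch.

A4

Ab3 up a perfect fifth → Eb4 (7 semitones).
Down a perfect fourth from Eb4: Bb3 (5 semitones down).
A major seventh up from Bb3 is A4.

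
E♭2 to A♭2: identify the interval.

P4

E to A spans four letter names (E-F-G-A): a fourth.
Eb2 to Ab2 is 5 semitones, matching the perfect fourth exactly, so the quality is perfect.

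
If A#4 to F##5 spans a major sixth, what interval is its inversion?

minor third

The rule of nine gives the new number: 9 − 6 = 3, so a sixth becomes a third.
And major becomes minor under inversion, so we get a minor third.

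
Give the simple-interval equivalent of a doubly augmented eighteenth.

doubly augmented 4th

Take out 2 octaves (14 from the number): 18 − 14 = 4.
So a doubly augmented eighteenth is 2 octaves plus a doubly augmented fourth. The quality is unchanged.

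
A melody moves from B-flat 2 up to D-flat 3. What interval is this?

minor 3rd

B to D spans three letter names (B-C-D) — that makes it a third of some quality.
A major third would be 4 semitones, but Bb2 to Db3 is 3 — one semitone narrower, making it a minor third.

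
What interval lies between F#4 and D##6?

augmented 13th

F to D spans six letter names (F-G-A-B-C-D), plus an octave: a thirteenth.
F#4 to D##6 spans 22 semitones — one semitone wider than the major thirteenth (21) — giving an augmented thirteenth.
(Equivalently, a compound augmented sixth: an augmented sixth plus an octave.)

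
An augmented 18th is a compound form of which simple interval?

augmented 4th

Subtracting seven from the interval number removes an octave: 18 − 14 = 4.
So an augmented eighteenth is 2 octaves plus an augmented fourth. The quality is unchanged.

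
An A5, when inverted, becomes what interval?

d4

Inverted interval numbers add to nine, so a fifth pairs with a fourth (5 + 4 = 9).
And augmented becomes diminished under inversion, so we get a diminished fourth.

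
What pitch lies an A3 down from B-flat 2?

G-double-flat 2

Counting three letter names down from B lands on G.
Moving 5 semitones down from Bb2 (the size of an augmented third) reaches Gbb2.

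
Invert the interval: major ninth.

First reduce the compound major ninth to its simple form, a major second.
The rule of nine gives the new number: 9 − 2 = 7, so a second becomes a seventh.
Quality inverts too: major becomes minor. That makes the inversion a minor seventh.

minor 7th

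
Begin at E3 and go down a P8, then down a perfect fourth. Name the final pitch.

A perfect octave down from E3 is E2.
Down a perfect fourth from E2: B1 (5 semitones down).

B1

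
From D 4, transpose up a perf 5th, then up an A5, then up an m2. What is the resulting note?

Up a perfect fifth from D4: A4 (7 semitones up).
Up an augmented fifth from A4: E#5 (8 semitones up).
Up a minor second from E#5: F#5 (1 semitone up).

F sharp 5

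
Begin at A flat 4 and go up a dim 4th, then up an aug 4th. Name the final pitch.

Up a diminished fourth from Ab4: Dbb5 (4 semitones up).
Dbb5 up an augmented fourth → Gb5 (6 semitones).

G flat 5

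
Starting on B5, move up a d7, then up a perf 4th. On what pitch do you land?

Db7

B5 up a diminished seventh → Ab6 (9 semitones).
A perfect fourth up from Ab6 is Db7.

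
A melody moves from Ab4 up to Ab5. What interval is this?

A to A is the same letter name, plus an octave, so the interval is some kind of octave.
The perfect octave spans 12 semitones, and Ab4 to Ab5 is exactly 12 semitones — so this is a perfect octave.

perfect octave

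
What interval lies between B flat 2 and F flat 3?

B to F spans five letter names (B-C-D-E-F): a fifth.
A perfect fifth would be 7 semitones; Bb2 to Fb3 is 6, one semitone narrower, so the interval is diminished.

diminished 5th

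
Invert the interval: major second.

The rule of nine gives the new number: 9 − 2 = 7, so a second becomes a seventh.
And major becomes minor under inversion, so we get a minor seventh.

m7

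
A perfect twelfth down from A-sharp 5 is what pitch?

D-sharp 4

Counting five letter names plus an octave down from A lands on D.
A perfect twelfth spans 19 semitones, so from A#5 the target pitch is D#4.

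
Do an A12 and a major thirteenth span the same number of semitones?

No

An augmented twelfth is 20 semitones but a major thirteenth is 21 semitones — different sizes.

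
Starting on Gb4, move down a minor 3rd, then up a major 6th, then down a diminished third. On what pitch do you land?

A#4

Down a minor third from Gb4: Eb4 (3 semitones down).
Eb4 up a major sixth → C5 (9 semitones).
C5 down a diminished third → A#4 (2 semitones).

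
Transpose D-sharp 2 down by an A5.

Counting five letter names down from D lands on G.
An augmented fifth spans 8 semitones, so from D#2 the target pitch is G1.

G 1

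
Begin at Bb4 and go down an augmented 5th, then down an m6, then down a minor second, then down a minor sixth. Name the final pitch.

A2

Bb4 down an augmented fifth → Ebb4 (8 semitones).
Ebb4 down a minor sixth → Gb3 (8 semitones).
A minor second down from Gb3 is F3.
Down a minor sixth from F3: A2 (8 semitones down).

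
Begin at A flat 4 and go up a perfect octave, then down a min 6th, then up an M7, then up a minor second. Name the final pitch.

A perfect octave up from Ab4 is Ab5.
Down a minor sixth from Ab5: C5 (8 semitones down).
Up a major seventh from C5: B5 (11 semitones up).
A minor second up from B5 is C6.

C 6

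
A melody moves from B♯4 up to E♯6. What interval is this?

perfect eleventh

B to E spans four letter names (B-C-D-E), plus an octave, so the interval is some kind of eleventh.
Counting semitones, B#4→E#6 is 17, which is the perfect eleventh.
(Equivalently, a compound perfect fourth: a perfect fourth plus an octave.)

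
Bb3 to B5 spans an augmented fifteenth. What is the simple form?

A8

Each octave removed subtracts seven from the number: 15 − 7 = 8.
That makes an augmented fifteenth a compound augmented octave — an octave plus an augmented octave.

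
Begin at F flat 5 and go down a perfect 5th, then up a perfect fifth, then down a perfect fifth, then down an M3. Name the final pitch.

Fb5 down a perfect fifth → Bbb4 (7 semitones).
Bbb4 up a perfect fifth → Fb5 (7 semitones).
A perfect fifth down from Fb5 is Bbb4.
A major third down from Bbb4 is Gbb4.

G double-flat 4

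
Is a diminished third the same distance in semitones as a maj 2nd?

Both span 2 semitones: a diminished third and a major second are the same chromatic distance.

Yes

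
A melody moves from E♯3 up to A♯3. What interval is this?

perfect fourth

E to A spans four letter names (E-F-G-A) — that makes it a fourth of some quality.
Counting semitones, E#3→A#3 is 5, which is the perfect fourth.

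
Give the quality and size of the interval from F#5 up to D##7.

A13

F to D spans six letter names (F-G-A-B-C-D), plus an octave — that makes it a thirteenth of some quality.
The major thirteenth is 21 semitones; here we have 22, one semitone wider: augmented.
(Equivalently, a compound augmented sixth: an augmented sixth plus an octave.)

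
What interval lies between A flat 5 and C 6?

A to C spans three letter names (A-B-C), so the interval is some kind of third.
Counting semitones, Ab5→C6 is 4, which is the major third.

major third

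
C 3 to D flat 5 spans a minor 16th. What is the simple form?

minor second

Subtracting seven from the interval number removes an octave: 16 − 14 = 2.
That makes a minor sixteenth a compound minor second — 2 octaves plus a minor second.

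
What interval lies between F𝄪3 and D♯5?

minor thirteenth

F to D spans six letter names (F-G-A-B-C-D), plus an octave, so the interval is some kind of thirteenth.
At 20 semitones, F##3→D#5 falls one short of a major thirteenth: minor.
(Equivalently, a compound minor sixth: a minor sixth plus an octave.)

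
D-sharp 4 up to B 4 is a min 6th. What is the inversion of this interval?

The rule of nine gives the new number: 9 − 6 = 3, so a sixth becomes a third.
The quality also flips — minor becomes major — giving a major third.

M3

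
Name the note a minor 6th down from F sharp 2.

A sharp 1

The sixth takes the letter from F down to A.
Moving 8 semitones down from F#2 (the size of a minor sixth) reaches A#1.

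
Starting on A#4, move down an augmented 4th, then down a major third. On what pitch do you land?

C4

A#4 down an augmented fourth → E4 (6 semitones).
A major third down from E4 is C4.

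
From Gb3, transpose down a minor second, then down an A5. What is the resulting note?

Down a minor second from Gb3: F3 (1 semitone down).
Down an augmented fifth from F3: Bbb2 (8 semitones down).

Bbb2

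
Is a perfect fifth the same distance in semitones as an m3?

7 semitones (perfect fifth) vs 3 semitones (minor third): not equal.

No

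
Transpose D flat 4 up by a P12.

A flat 5

Counting five letter names plus an octave up from D lands on A.
A perfect twelfth is 19 semitones; 19 semitones up from Db4 gives Ab5.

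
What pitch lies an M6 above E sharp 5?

C double-sharp 6

Counting six letter names up from E lands on C.
Moving 9 semitones up from E#5 (the size of a major sixth) reaches C##6.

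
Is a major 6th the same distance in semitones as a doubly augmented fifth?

A major sixth spans 9 semitones, and a doubly augmented fifth also spans 9 semitones — they're enharmonic.

Yes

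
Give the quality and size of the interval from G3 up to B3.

major third

G to B spans three letter names (G-A-B), so the interval is some kind of third.
G3 to B3 is 4 semitones, matching the major third exactly, so the quality is major.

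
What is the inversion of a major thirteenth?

First reduce the compound major thirteenth to its simple form, a major sixth.
The rule of nine gives the new number: 9 − 6 = 3, so a sixth becomes a third.
The quality also flips — major becomes minor — giving a minor third.

minor third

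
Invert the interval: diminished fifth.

The rule of nine gives the new number: 9 − 5 = 4, so a fifth becomes a fourth.
The quality also flips — diminished becomes augmented — giving an augmented fourth.

augmented 4th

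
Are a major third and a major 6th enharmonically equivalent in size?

A major third spans 4 semitones; a major sixth spans 9 semitones. They differ by 5.

No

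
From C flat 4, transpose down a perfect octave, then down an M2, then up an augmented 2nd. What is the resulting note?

C 3

A perfect octave down from Cb4 is Cb3.
Down a major second from Cb3: Bbb2 (2 semitones down).
Bbb2 up an augmented second → C3 (3 semitones).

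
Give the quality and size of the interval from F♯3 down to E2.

Descending from F#3 to E2 is the same interval as ascending E2 to F#3.
E to F spans two letter names (E-F), plus an octave, so the interval is some kind of ninth.
E2 to F#3 is 14 semitones, matching the major ninth exactly, so the quality is major.
(Equivalently, a compound major second: a major second plus an octave.)

major ninth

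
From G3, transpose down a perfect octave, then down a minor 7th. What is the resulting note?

G3 down a perfect octave → G2 (12 semitones).
G2 down a minor seventh → A1 (10 semitones).

A1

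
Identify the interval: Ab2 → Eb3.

perfect 5th

A to E spans five letter names (A-B-C-D-E), so the interval is some kind of fifth.
Ab2 to Eb3 is 7 semitones, matching the perfect fifth exactly, so the quality is perfect.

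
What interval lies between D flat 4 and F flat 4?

D to F spans three letter names (D-E-F) — that makes it a third of some quality.
Db4 to Fb4 is 3 semitones, a half step short of the major third (4), so this is minor.

minor third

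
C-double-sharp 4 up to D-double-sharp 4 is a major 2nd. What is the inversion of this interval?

Inverted interval numbers add to nine, so a second pairs with a seventh (2 + 7 = 9).
And major becomes minor under inversion, so we get a minor seventh.

minor seventh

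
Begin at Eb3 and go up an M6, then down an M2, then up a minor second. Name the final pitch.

Eb3 up a major sixth → C4 (9 semitones).
Down a major second from C4: Bb3 (2 semitones down).
A minor second up from Bb3 is Cb4.

Cb4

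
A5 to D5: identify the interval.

P5

Descending from A5 to D5 is the same interval as ascending D5 to A5.
D to A spans five letter names (D-E-F-G-A), so the interval is some kind of fifth.
The perfect fifth spans 7 semitones, and D5 to A5 is exactly 7 semitones — so this is a perfect fifth.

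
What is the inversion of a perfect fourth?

Inverted interval numbers add to nine, so a fourth pairs with a fifth (4 + 5 = 9).
Quality inverts too: perfect stays perfect. That makes the inversion a perfect fifth.

perfect 5th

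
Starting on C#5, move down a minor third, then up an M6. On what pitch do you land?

Down a minor third from C#5: A#4 (3 semitones down).
A major sixth up from A#4 is F##5.

F##5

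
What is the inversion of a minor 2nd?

The rule of nine gives the new number: 9 − 2 = 7, so a second becomes a seventh.
Quality inverts too: minor becomes major. That makes the inversion a major seventh.

major seventh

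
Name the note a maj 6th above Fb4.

Db5

Six letter names up from F: D.
Moving 9 semitones up from Fb4 (the size of a major sixth) reaches Db5.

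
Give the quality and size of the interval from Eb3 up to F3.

E to F spans two letter names (E-F), so the interval is some kind of second.
The major second spans 2 semitones, and Eb3 to F3 is exactly 2 semitones — so this is a major second.

major second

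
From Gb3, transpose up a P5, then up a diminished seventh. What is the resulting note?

Up a perfect fifth from Gb3: Db4 (7 semitones up).
Up a diminished seventh from Db4: Cbb5 (9 semitones up).

Cbb5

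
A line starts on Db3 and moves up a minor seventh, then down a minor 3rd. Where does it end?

Up a minor seventh from Db3: Cb4 (10 semitones up).
A minor third down from Cb4 is Ab3.

Ab3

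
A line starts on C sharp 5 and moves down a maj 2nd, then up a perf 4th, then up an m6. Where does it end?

Down a major second from C#5: B4 (2 semitones down).
A perfect fourth up from B4 is E5.
Up a minor sixth from E5: C6 (8 semitones up).

C 6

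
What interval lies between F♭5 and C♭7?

F to C spans five letter names (F-G-A-B-C), plus an octave, so the interval is some kind of twelfth.
Counting semitones, Fb5→Cb7 is 19, which is the perfect twelfth.
(Equivalently, a compound perfect fifth: a perfect fifth plus an octave.)

P12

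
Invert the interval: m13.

M3

First reduce the compound minor thirteenth to its simple form, a minor sixth.
Interval numbers invert to sum to nine: 6 + 3 = 9, so a sixth inverts to a third.
And minor becomes major under inversion, so we get a major third.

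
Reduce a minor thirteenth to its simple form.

m6

Each octave removed subtracts seven from the number: 13 − 7 = 6.
So a minor thirteenth is an octave plus a minor sixth. The quality is unchanged.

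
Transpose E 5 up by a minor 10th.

Counting three letter names plus an octave up from E lands on G.
A minor tenth spans 15 semitones, so from E5 the target pitch is G6.

G 6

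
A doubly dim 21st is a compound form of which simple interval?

doubly diminished seventh

Subtracting seven from the interval number removes an octave: 21 − 14 = 7.
Quality carries through unchanged, so the simple form is a doubly diminished seventh.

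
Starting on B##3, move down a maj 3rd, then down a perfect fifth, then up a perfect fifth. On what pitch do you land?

A major third down from B##3 is G##3.
Down a perfect fifth from G##3: C##3 (7 semitones down).
A perfect fifth up from C##3 is G##3.

G##3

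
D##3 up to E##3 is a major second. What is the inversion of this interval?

minor 7th

Interval numbers invert to sum to nine: 2 + 7 = 9, so a second inverts to a seventh.
And major becomes minor under inversion, so we get a minor seventh.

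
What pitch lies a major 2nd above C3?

D3

Two letter names up from C: D.
Moving 2 semitones up from C3 (the size of a major second) reaches D3.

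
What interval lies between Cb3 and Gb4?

perfect 12th

C to G spans five letter names (C-D-E-F-G), plus an octave, so the interval is some kind of twelfth.
Cb3 to Gb4 is 19 semitones, matching the perfect twelfth exactly, so the quality is perfect.
(Equivalently, a compound perfect fifth: a perfect fifth plus an octave.)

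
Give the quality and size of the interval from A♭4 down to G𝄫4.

augmented second

Descending from Ab4 to Gbb4 is the same interval as ascending Gbb4 to Ab4.
G to A spans two letter names (G-A), so the interval is some kind of second.
Gbb4 to Ab4 spans 3 semitones — one semitone wider than the major second (2) — giving an augmented second.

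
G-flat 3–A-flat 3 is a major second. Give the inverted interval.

Inverted interval numbers add to nine, so a second pairs with a seventh (2 + 7 = 9).
And major becomes minor under inversion, so we get a minor seventh.

minor 7th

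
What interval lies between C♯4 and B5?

m14

C to B spans seven letter names (C-D-E-F-G-A-B), plus an octave: a fourteenth.
At 22 semitones, C#4→B5 falls one short of a major fourteenth: minor.
(Equivalently, a compound minor seventh: a minor seventh plus an octave.)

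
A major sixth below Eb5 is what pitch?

The sixth takes the letter from E down to G.
Moving 9 semitones down from Eb5 (the size of a major sixth) reaches Gb4.

Gb4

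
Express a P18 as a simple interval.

perfect 4th

Each octave removed subtracts seven from the number: 18 − 14 = 4.
Quality carries through unchanged, so the simple form is a perfect fourth.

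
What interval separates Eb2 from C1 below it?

minor 10th

Descending from Eb2 to C1 is the same interval as ascending C1 to Eb2.
C to E spans three letter names (C-D-E), plus an octave, so the interval is some kind of tenth.
C1 to Eb2 is 15 semitones, a half step short of the major tenth (16), so this is minor.
(Equivalently, a compound minor third: a minor third plus an octave.)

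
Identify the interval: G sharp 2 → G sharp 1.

Descending from G#2 to G#1 is the same interval as ascending G#1 to G#2.
G to G is the same letter name, plus an octave: an octave.
Counting semitones, G#1→G#2 is 12, which is the perfect octave.

perfect octave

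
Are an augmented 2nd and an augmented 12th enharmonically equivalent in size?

No

3 semitones (augmented second) vs 20 semitones (augmented twelfth): not equal.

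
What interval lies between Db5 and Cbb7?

D to C spans seven letter names (D-E-F-G-A-B-C), plus an octave: a fourteenth.
The major fourteenth is 23 semitones; here we have 21, two semitones narrower: diminished.
(Equivalently, a compound diminished seventh: a diminished seventh plus an octave.)

diminished fourteenth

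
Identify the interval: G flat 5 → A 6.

augmented ninth

G to A spans two letter names (G-A), plus an octave — that makes it a ninth of some quality.
A major ninth would be 14 semitones; Gb5 to A6 is 15, one semitone wider, so the interval is augmented.
(Equivalently, a compound augmented second: an augmented second plus an octave.)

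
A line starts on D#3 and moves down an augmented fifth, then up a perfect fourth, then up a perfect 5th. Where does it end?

Down an augmented fifth from D#3: G2 (8 semitones down).
Up a perfect fourth from G2: C3 (5 semitones up).
C3 up a perfect fifth → G3 (7 semitones).

G3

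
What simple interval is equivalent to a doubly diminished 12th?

Each octave removed subtracts seven from the number: 12 − 7 = 5.
So a doubly diminished twelfth is an octave plus a doubly diminished fifth. The quality is unchanged.

dd5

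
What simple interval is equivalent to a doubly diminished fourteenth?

Take out an octave (7 from the number): 14 − 7 = 7.
That makes a doubly diminished fourteenth a compound doubly diminished seventh — an octave plus a doubly diminished seventh.

doubly diminished 7th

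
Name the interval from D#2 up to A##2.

augmented fifth

D to A spans five letter names (D-E-F-G-A), so the interval is some kind of fifth.
A perfect fifth would be 7 semitones; D#2 to A##2 is 8, one semitone wider, so the interval is augmented.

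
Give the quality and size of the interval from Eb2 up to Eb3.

perfect 8th

E to E is the same letter name, plus an octave, so the interval is some kind of octave.
Eb2 to Eb3 is 12 semitones, matching the perfect octave exactly, so the quality is perfect.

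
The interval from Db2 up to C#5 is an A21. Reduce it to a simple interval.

Subtracting seven from the interval number removes an octave: 21 − 14 = 7.
Quality carries through unchanged, so the simple form is an augmented seventh.

augmented 7th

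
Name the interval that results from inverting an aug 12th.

diminished 4th

First reduce the compound augmented twelfth to its simple form, an augmented fifth.
The rule of nine gives the new number: 9 − 5 = 4, so a fifth becomes a fourth.
Quality inverts too: augmented becomes diminished. That makes the inversion a diminished fourth.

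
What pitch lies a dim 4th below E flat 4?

Four letter names down from E: B.
A diminished fourth spans 4 semitones, so from Eb4 the target pitch is B3.

B 3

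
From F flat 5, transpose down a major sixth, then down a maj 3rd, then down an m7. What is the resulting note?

G double-flat 3

Down a major sixth from Fb5: Abb4 (9 semitones down).
Down a major third from Abb4: Fbb4 (4 semitones down).
A minor seventh down from Fbb4 is Gbb3.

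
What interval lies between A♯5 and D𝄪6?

A to D spans four letter names (A-B-C-D): a fourth.
A perfect fourth would be 5 semitones; A#5 to D##6 is 6, one semitone wider, so the interval is augmented.

augmented fourth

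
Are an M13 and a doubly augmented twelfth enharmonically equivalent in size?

Yes

Both span 21 semitones: a major thirteenth and a doubly augmented twelfth are the same chromatic distance.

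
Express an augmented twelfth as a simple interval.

Each octave removed subtracts seven from the number: 12 − 7 = 5.
Quality carries through unchanged, so the simple form is an augmented fifth.

A5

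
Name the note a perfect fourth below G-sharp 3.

D-sharp 3

Four letter names down from G: D.
A perfect fourth spans 5 semitones, so from G#3 the target pitch is D#3.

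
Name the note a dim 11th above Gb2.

Cbb4

The eleventh's letter: G up four letter names plus an octave → C.
A diminished eleventh is 16 semitones; 16 semitones up from Gb2 gives Cbb4.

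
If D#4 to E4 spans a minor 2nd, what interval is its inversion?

major seventh

Inverted interval numbers add to nine, so a second pairs with a seventh (2 + 7 = 9).
The quality also flips — minor becomes major — giving a major seventh.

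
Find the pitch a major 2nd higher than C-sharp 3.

The second takes the letter from C up to D.
A major second spans 2 semitones, so from C#3 the target pitch is D#3.

D-sharp 3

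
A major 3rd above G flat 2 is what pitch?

The third takes the letter from G up to B.
A major third is 4 semitones; 4 semitones up from Gb2 gives Bb2.

B flat 2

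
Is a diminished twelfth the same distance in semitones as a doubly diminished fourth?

A diminished twelfth spans 18 semitones; a doubly diminished fourth spans 3 semitones. They differ by 15.

No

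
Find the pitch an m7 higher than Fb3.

Counting seven letter names up from F lands on E.
A minor seventh is 10 semitones; 10 semitones up from Fb3 gives Ebb4.

Ebb4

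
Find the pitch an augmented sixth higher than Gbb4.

Six letter names up from G: E.
An augmented sixth spans 10 semitones, so from Gbb4 the target pitch is Eb5.

Eb5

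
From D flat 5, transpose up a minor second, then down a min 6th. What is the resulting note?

Db5 up a minor second → Ebb5 (1 semitone).
Ebb5 down a minor sixth → Gb4 (8 semitones).

G flat 4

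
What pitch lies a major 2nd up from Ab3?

Bb3

The second takes the letter from A up to B.
Moving 2 semitones up from Ab3 (the size of a major second) reaches Bb3.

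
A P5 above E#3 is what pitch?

Counting five letter names up from E lands on B.
A perfect fifth spans 7 semitones, so from E#3 the target pitch is B#3.

B#3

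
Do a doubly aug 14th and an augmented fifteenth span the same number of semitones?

Yes

A doubly augmented fourteenth spans 25 semitones, and an augmented fifteenth also spans 25 semitones — they're enharmonic.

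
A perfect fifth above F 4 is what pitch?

Five letter names up from F: C.
A perfect fifth is 7 semitones; 7 semitones up from F4 gives C5.

C 5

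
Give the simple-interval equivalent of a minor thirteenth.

Take out an octave (7 from the number): 13 − 7 = 6.
So a minor thirteenth is an octave plus a minor sixth. The quality is unchanged.

minor 6th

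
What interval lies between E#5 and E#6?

perfect octave

E to E is the same letter name, plus an octave, so the interval is some kind of octave.
E#5 to E#6 is 12 semitones, matching the perfect octave exactly, so the quality is perfect.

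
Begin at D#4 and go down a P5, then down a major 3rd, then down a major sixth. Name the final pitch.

A perfect fifth down from D#4 is G#3.
Down a major third from G#3: E3 (4 semitones down).
Down a major sixth from E3: G2 (9 semitones down).

G2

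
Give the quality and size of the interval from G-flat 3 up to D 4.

augmented fifth

G to D spans five letter names (G-A-B-C-D): a fifth.
Gb3 to D4 spans 8 semitones — one semitone wider than the perfect fifth (7) — giving an augmented fifth.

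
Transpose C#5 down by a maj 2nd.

Two letter names down from C: B.
A major second spans 2 semitones, so from C#5 the target pitch is B4.

B4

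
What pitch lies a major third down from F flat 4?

D double-flat 4

Counting three letter names down from F lands on D.
Moving 4 semitones down from Fb4 (the size of a major third) reaches Dbb4.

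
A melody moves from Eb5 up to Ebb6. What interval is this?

E to E is the same letter name, plus an octave: an octave.
The perfect octave is 12 semitones; here we have 11, one semitone narrower: diminished.

d8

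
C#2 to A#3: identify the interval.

C to A spans six letter names (C-D-E-F-G-A), plus an octave: a thirteenth.
The major thirteenth spans 21 semitones, and C#2 to A#3 is exactly 21 semitones — so this is a major thirteenth.
(Equivalently, a compound major sixth: a major sixth plus an octave.)

major thirteenth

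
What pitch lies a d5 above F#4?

C5

Five letter names up from F: C.
A diminished fifth spans 6 semitones, so from F#4 the target pitch is C5.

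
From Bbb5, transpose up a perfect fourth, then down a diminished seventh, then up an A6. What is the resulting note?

Up a perfect fourth from Bbb5: Ebb6 (5 semitones up).
A diminished seventh down from Ebb6 is F5.
An augmented sixth up from F5 is D#6.

D#6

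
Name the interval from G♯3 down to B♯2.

Descending from G#3 to B#2 is the same interval as ascending B#2 to G#3.
B to G spans six letter names (B-C-D-E-F-G) — that makes it a sixth of some quality.
At 8 semitones, B#2→G#3 falls one short of a major sixth: minor.

minor 6th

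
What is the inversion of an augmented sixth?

Interval numbers invert to sum to nine: 6 + 3 = 9, so a sixth inverts to a third.
Quality inverts too: augmented becomes diminished. That makes the inversion a diminished third.

diminished 3rd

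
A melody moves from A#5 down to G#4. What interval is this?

major ninth

Descending from A#5 to G#4 is the same interval as ascending G#4 to A#5.
G to A spans two letter names (G-A), plus an octave — that makes it a ninth of some quality.
The major ninth spans 14 semitones, and G#4 to A#5 is exactly 14 semitones — so this is a major ninth.
(Equivalently, a compound major second: a major second plus an octave.)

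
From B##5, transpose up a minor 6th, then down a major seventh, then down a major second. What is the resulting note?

A minor sixth up from B##5 is G##6.
A major seventh down from G##6 is A#5.
Down a major second from A#5: G#5 (2 semitones down).

G#5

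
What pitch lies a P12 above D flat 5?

A flat 6

Counting five letter names plus an octave up from D lands on A.
A perfect twelfth is 19 semitones; 19 semitones up from Db5 gives Ab6.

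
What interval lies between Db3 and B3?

D to B spans six letter names (D-E-F-G-A-B), so the interval is some kind of sixth.
The major sixth is 9 semitones; here we have 10, one semitone wider: augmented.

A6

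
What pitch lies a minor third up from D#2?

F#2

Three letter names up from D: F.
A minor third is 3 semitones; 3 semitones up from D#2 gives F#2.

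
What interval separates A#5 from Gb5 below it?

Descending from A#5 to Gb5 is the same interval as ascending Gb5 to A#5.
G to A spans two letter names (G-A), so the interval is some kind of second.
The major second is 2 semitones; here we have 4, two semitones wider: doubly augmented.

AA2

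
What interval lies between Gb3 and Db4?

G to D spans five letter names (G-A-B-C-D): a fifth.
Gb3 to Db4 is 7 semitones, matching the perfect fifth exactly, so the quality is perfect.

perfect fifth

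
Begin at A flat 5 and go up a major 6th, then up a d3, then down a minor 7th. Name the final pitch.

B double-flat 5

Up a major sixth from Ab5: F6 (9 semitones up).
F6 up a diminished third → Abb6 (2 semitones).
A minor seventh down from Abb6 is Bbb5.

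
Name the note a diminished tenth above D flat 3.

The tenth's letter: D up three letter names plus an octave → F.
A diminished tenth is 14 semitones; 14 semitones up from Db3 gives Fbb4.

F double-flat 4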